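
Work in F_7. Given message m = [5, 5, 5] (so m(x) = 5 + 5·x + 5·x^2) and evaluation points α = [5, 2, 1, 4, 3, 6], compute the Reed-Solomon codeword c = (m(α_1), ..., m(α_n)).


c = [1, 0, 1, 0, 2, 5]

Message polynomial: m(x) = 5 + 5·x + 5·x^2 (mod 7).
For each evaluation point α_i, compute m(α_i) mod 7:
  α_1 = 5: Horner steps 5 → 2 → 1, so m(5) = 1.
  α_2 = 2: Horner steps 5 → 1 → 0, so m(2) = 0.
  α_3 = 1: Horner steps 5 → 3 → 1, so m(1) = 1.
  α_4 = 4: Horner steps 5 → 4 → 0, so m(4) = 0.
  α_5 = 3: Horner steps 5 → 6 → 2, so m(3) = 2.
  α_6 = 6: Horner steps 5 → 0 → 5, so m(6) = 5.
Codeword c = [1, 0, 1, 0, 2, 5] ∈ F_7^6.


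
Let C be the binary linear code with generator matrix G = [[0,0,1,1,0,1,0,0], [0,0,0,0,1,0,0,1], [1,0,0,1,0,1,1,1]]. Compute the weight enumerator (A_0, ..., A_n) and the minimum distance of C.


Weight distribution: A_0 = 1, A_2 = 1, A_3 = 1, A_4 = 2, A_5 = 3. Minimum distance d = 2.

Enumerate all 2^3 = 8 messages m ∈ F_2^3.
For each, compute codeword c = mG in F_2^8, then tally its weight.
  m = 000 → c = 00000000, weight = 0.
  m = 100 → c = 00110100, weight = 3.
  m = 010 → c = 00001001, weight = 2.
  m = 110 → c = 00111101, weight = 5.
  m = 001 → c = 10010111, weight = 5.
  m = 101 → c = 10100011, weight = 4.
  m = 011 → c = 10011110, weight = 5.
  m = 111 → c = 10101010, weight = 4.
Tally weights:
  weight 0: 1 codewords.
  weight 2: 1 codewords.
  weight 3: 1 codewords.
  weight 4: 2 codewords.
  weight 5: 3 codewords.
Minimum distance d = smallest w > 0 with A_w > 0 = 2.
Sanity: Σ A_w = 8 = 2^3 = 8 ✓.


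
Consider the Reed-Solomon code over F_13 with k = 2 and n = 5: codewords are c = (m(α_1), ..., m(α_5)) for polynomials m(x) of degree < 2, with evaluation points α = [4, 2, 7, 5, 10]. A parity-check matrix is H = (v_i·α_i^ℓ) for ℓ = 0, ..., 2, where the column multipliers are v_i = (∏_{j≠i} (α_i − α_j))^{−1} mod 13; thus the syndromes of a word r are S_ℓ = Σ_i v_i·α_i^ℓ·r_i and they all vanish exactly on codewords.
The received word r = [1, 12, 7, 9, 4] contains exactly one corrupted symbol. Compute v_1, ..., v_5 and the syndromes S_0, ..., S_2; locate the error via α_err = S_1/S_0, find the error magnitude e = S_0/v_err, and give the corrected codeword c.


S = (10, 1, 4), error at position 1, error magnitude e = 4, c = [10, 12, 7, 9, 4].

Step 1: column multipliers v_i = (∏_{j≠i}(α_i − α_j))^{−1} mod 13.
  i = 1 (α = 4): (4−2)(4−7)(4−5)(4−10) = 2·(−3)·(−1)·(−6) = −36 ≡ 3, so v_1 = 3^{−1} = 9 (mod 13).
  i = 2 (α = 2): (2−4)(2−7)(2−5)(2−10) = (−2)·(−5)·(−3)·(−8) = 240 ≡ 6, so v_2 = 6^{−1} = 11 (mod 13).
  i = 3 (α = 7): (7−4)(7−2)(7−5)(7−10) = 3·5·2·(−3) = −90 ≡ 1, so v_3 = 1^{−1} = 1 (mod 13).
  i = 4 (α = 5): (5−4)(5−2)(5−7)(5−10) = 1·3·(−2)·(−5) = 30 ≡ 4, so v_4 = 4^{−1} = 10 (mod 13).
  i = 5 (α = 10): (10−4)(10−2)(10−7)(10−5) = 6·8·3·5 = 720 ≡ 5, so v_5 = 5^{−1} = 8 (mod 13).
  v = [9, 11, 1, 10, 8].
Step 2: syndromes of r = [1, 12, 7, 9, 4] (all sums mod 13).
  S_0 = Σ v_i r_i = 9·1 + 11·12 + 1·7 + 10·9 + 8·4 = 270 ≡ 10.
  S_1 = Σ v_i α_i r_i = 9·4·1 + 11·2·12 + 1·7·7 + 10·5·9 + 8·10·4 = 1119 ≡ 1.
  α_i^2 mod 13 = [3, 4, 10, 12, 9].
  S_2 = Σ v_i α_i^2 r_i = 9·3·1 + 11·4·12 + 1·10·7 + 10·12·9 + 8·9·4 = 1993 ≡ 4.
  S = (10, 1, 4) ≠ 0, so r is not a codeword (an error is present).
Step 3: locate the error. For a single error e at position i, S_ℓ = v_i·e·α_i^ℓ, so α_err = S_1/S_0.
  S_0^{−1} = 10^{−1} = 4 (mod 13), so α_err = 1·4 = 4 ≡ 4 = α_1. Error position i = 1.
  Consistency check: S_2/S_1 = 4·1 = 4 ≡ 4 = α_err ✓ (single-error assumption holds).
Step 4: error magnitude e = S_0/v_1 = S_0·∏_{j≠1}(α_1 − α_j) = 10·3 = 30 ≡ 4 (mod 13).
Step 5: correct position 1: c_1 = r_1 − e = 1 − 4 ≡ 10 (mod 13). Hence c = [10, 12, 7, 9, 4].
  Check: interpolating c through the α_i gives m(x) = 1 + 12·x (degree < 2) with m(α_i) = c_i for every i, so c is indeed a codeword.


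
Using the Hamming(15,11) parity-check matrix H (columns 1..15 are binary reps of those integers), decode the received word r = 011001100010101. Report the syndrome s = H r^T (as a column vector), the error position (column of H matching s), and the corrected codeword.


s = (1, 0, 0, 1)^T, error position = 9, corrected codeword c = 011001101010101

Compute s = H r^T mod 2 one row at a time:
  s_1 = 0 + 0 + 0 + 1 + 0 + 1 + 0 + 1 = 3 ≡ 1 (mod 2).
  s_2 = 0 + 0 + 1 + 1 + 0 + 1 + 0 + 1 = 4 ≡ 0 (mod 2).
  s_3 = 1 + 1 + 1 + 1 + 0 + 1 + 0 + 1 = 6 ≡ 0 (mod 2).
  s_4 = 0 + 1 + 0 + 1 + 0 + 1 + 1 + 1 = 5 ≡ 1 (mod 2).
s = (1, 0, 0, 1)^T — this equals column 9 of H (binary 1001), so error is at position 9.
Correct: flip bit 9 of r = 011001100010101 to get c = 011001101010101.


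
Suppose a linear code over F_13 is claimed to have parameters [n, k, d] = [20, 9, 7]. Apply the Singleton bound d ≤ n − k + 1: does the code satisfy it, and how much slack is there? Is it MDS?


Singleton RHS = n − k + 1 = 12, slack = 5, bound satisfied, not MDS.

Singleton bound: d ≤ n − k + 1.
Here n = 20, k = 9, so n − k + 1 = 12.
Given d = 7, check d ≤ 12: YES.
Slack = (n − k + 1) − d = 5.
The code is NOT MDS (slack = 5 > 0).
Description: the claimed parameters are [20, 9, 7]_13; such a code would be non-MDS.


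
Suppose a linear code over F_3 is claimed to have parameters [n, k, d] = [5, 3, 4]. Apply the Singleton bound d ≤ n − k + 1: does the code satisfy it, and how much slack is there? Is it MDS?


Singleton RHS = n − k + 1 = 3, slack = -1, bound violated (no such code; not MDS).

Singleton bound: d ≤ n − k + 1.
Here n = 5, k = 3, so n − k + 1 = 3.
Given d = 4, check d ≤ 3: NO.
Slack = (n − k + 1) − d = -1.
The slack is negative: d = 4 exceeds n − k + 1 = 3 by 1, so the Singleton bound is violated and no linear [5, 3, 4]_3 code can exist. In particular it is not MDS (MDS requires d = n − k + 1 exactly).
Description: the claimed parameters are [5, 3, 4]_3; such a code would be impossible (violates the Singleton bound).


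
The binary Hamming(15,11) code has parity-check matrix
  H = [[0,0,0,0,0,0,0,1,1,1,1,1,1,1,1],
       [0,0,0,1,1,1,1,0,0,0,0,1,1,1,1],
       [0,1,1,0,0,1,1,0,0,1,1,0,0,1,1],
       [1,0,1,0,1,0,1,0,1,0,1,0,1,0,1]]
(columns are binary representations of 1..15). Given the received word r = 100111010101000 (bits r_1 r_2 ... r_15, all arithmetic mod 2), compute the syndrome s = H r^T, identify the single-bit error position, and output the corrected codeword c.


s = (1, 0, 0, 0)^T, error position = 8, corrected codeword c = 100111000101000

Compute s = H r^T mod 2 one row at a time:
  s_1 = 1 + 0 + 1 + 0 + 1 + 0 + 0 + 0 = 3 ≡ 1 (mod 2).
  s_2 = 1 + 1 + 1 + 0 + 1 + 0 + 0 + 0 = 4 ≡ 0 (mod 2).
  s_3 = 0 + 0 + 1 + 0 + 1 + 0 + 0 + 0 = 2 ≡ 0 (mod 2).
  s_4 = 1 + 0 + 1 + 0 + 0 + 0 + 0 + 0 = 2 ≡ 0 (mod 2).
s = (1, 0, 0, 0)^T — this equals column 8 of H (binary 1000), so error is at position 8.
Correct: flip bit 8 of r = 100111010101000 to get c = 100111000101000.


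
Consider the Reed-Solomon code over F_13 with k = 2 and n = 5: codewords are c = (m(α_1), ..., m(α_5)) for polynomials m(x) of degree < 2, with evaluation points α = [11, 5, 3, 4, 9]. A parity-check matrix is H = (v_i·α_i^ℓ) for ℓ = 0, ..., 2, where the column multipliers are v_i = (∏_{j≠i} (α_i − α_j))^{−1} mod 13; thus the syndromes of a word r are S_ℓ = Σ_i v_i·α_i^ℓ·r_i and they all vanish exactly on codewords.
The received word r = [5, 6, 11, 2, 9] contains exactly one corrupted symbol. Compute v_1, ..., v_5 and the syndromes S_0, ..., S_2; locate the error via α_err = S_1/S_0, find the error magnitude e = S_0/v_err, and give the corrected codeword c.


S = (3, 7, 12), error at position 1, error magnitude e = 1, c = [4, 6, 11, 2, 9].

Step 1: column multipliers v_i = (∏_{j≠i}(α_i − α_j))^{−1} mod 13.
  i = 1 (α = 11): (11−5)(11−3)(11−4)(11−9) = 6·8·7·2 = 672 ≡ 9, so v_1 = 9^{−1} = 3 (mod 13).
  i = 2 (α = 5): (5−11)(5−3)(5−4)(5−9) = (−6)·2·1·(−4) = 48 ≡ 9, so v_2 = 9^{−1} = 3 (mod 13).
  i = 3 (α = 3): (3−11)(3−5)(3−4)(3−9) = (−8)·(−2)·(−1)·(−6) = 96 ≡ 5, so v_3 = 5^{−1} = 8 (mod 13).
  i = 4 (α = 4): (4−11)(4−5)(4−3)(4−9) = (−7)·(−1)·1·(−5) = −35 ≡ 4, so v_4 = 4^{−1} = 10 (mod 13).
  i = 5 (α = 9): (9−11)(9−5)(9−3)(9−4) = (−2)·4·6·5 = −240 ≡ 7, so v_5 = 7^{−1} = 2 (mod 13).
  v = [3, 3, 8, 10, 2].
Step 2: syndromes of r = [5, 6, 11, 2, 9] (all sums mod 13).
  S_0 = Σ v_i r_i = 3·5 + 3·6 + 8·11 + 10·2 + 2·9 = 159 ≡ 3.
  S_1 = Σ v_i α_i r_i = 3·11·5 + 3·5·6 + 8·3·11 + 10·4·2 + 2·9·9 = 761 ≡ 7.
  α_i^2 mod 13 = [4, 12, 9, 3, 3].
  S_2 = Σ v_i α_i^2 r_i = 3·4·5 + 3·12·6 + 8·9·11 + 10·3·2 + 2·3·9 = 1182 ≡ 12.
  S = (3, 7, 12) ≠ 0, so r is not a codeword (an error is present).
Step 3: locate the error. For a single error e at position i, S_ℓ = v_i·e·α_i^ℓ, so α_err = S_1/S_0.
  S_0^{−1} = 3^{−1} = 9 (mod 13), so α_err = 7·9 = 63 ≡ 11 = α_1. Error position i = 1.
  Consistency check: S_2/S_1 = 12·2 = 24 ≡ 11 = α_err ✓ (single-error assumption holds).
Step 4: error magnitude e = S_0/v_1 = S_0·∏_{j≠1}(α_1 − α_j) = 3·9 = 27 ≡ 1 (mod 13).
Step 5: correct position 1: c_1 = r_1 − e = 5 − 1 ≡ 4 (mod 13). Hence c = [4, 6, 11, 2, 9].
  Check: interpolating c through the α_i gives m(x) = 12 + 4·x (degree < 2) with m(α_i) = c_i for every i, so c is indeed a codeword.


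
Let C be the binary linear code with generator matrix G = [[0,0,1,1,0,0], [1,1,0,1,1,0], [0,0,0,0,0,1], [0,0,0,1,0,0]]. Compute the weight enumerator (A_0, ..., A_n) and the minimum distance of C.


Weight distribution: A_0 = 1, A_1 = 3, A_2 = 3, A_3 = 2, A_4 = 3, A_5 = 3, A_6 = 1. Minimum distance d = 1.

Enumerate all 2^4 = 16 messages m ∈ F_2^4.
For each, compute codeword c = mG in F_2^6, then tally its weight.
  m = 0000 → c = 000000, weight = 0.
  m = 1000 → c = 001100, weight = 2.
  m = 0100 → c = 110110, weight = 4.
  m = 1100 → c = 111010, weight = 4.
  m = 0010 → c = 000001, weight = 1.
  m = 1010 → c = 001101, weight = 3.
  m = 0110 → c = 110111, weight = 5.
  m = 1110 → c = 111011, weight = 5.
  m = 0001 → c = 000100, weight = 1.
  m = 1001 → c = 001000, weight = 1.
  m = 0101 → c = 110010, weight = 3.
  m = 1101 → c = 111110, weight = 5.
  m = 0011 → c = 000101, weight = 2.
  m = 1011 → c = 001001, weight = 2.
  m = 0111 → c = 110011, weight = 4.
  m = 1111 → c = 111111, weight = 6.
Tally weights:
  weight 0: 1 codewords.
  weight 1: 3 codewords.
  weight 2: 3 codewords.
  weight 3: 2 codewords.
  weight 4: 3 codewords.
  weight 5: 3 codewords.
  weight 6: 1 codewords.
Minimum distance d = smallest w > 0 with A_w > 0 = 1.
Sanity: Σ A_w = 16 = 2^4 = 16 ✓.


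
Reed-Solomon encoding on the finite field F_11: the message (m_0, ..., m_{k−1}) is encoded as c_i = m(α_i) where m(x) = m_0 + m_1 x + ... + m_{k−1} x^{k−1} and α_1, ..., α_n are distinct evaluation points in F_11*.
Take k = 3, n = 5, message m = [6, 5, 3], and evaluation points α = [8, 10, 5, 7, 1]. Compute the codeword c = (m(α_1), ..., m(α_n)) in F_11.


c = [7, 4, 7, 1, 3]

Message polynomial: m(x) = 6 + 5·x + 3·x^2 (mod 11).
For each evaluation point α_i, compute m(α_i) mod 11:
  α_1 = 8: Horner steps 3 → 7 → 7, so m(8) = 7.
  α_2 = 10: Horner steps 3 → 2 → 4, so m(10) = 4.
  α_3 = 5: Horner steps 3 → 9 → 7, so m(5) = 7.
  α_4 = 7: Horner steps 3 → 4 → 1, so m(7) = 1.
  α_5 = 1: Horner steps 3 → 8 → 3, so m(1) = 3.
Codeword c = [7, 4, 7, 1, 3] ∈ F_11^5.


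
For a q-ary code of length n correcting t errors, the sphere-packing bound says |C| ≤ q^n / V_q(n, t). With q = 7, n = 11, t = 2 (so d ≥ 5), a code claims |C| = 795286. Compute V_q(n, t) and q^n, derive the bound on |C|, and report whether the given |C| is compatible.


V_q(n, t) = 2047, q^n = 1977326743, Hamming bound = 965963, |C| = 795286 ≤ bound (satisfied).

Step 1: Compute V_q(n, t) = Σ_{j=0}^2 C(n, j) (q−1)^j.
  j = 0: C(11,0)·(6)^0 = 1·1 = 1.
  j = 1: C(11,1)·(6)^1 = 11·6 = 66.
  j = 2: C(11,2)·(6)^2 = 55·36 = 1980.
  V_q(n, t) = 1 + 66 + 1980 = 2047.
Step 2: q^n = 7^11 = 1977326743.
Step 3: Hamming bound ⌊q^n / V_q(n,t)⌋ = ⌊1977326743/2047⌋ = 965963.
Step 4: Compare |C| = 795286 to 965963: satisfied.
The claimed |C| lies below the Hamming bound.


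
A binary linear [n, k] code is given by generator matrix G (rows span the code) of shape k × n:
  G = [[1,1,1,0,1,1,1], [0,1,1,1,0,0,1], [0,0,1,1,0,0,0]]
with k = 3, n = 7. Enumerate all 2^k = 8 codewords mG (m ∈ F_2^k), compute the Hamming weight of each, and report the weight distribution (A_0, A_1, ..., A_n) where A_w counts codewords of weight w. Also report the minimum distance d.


Weight distribution: A_0 = 1, A_2 = 2, A_4 = 3, A_6 = 2. Minimum distance d = 2.

Enumerate all 2^3 = 8 messages m ∈ F_2^3.
For each, compute codeword c = mG in F_2^7, then tally its weight.
  m = 000 → c = 0000000, weight = 0.
  m = 100 → c = 1110111, weight = 6.
  m = 010 → c = 0111001, weight = 4.
  m = 110 → c = 1001110, weight = 4.
  m = 001 → c = 0011000, weight = 2.
  m = 101 → c = 1101111, weight = 6.
  m = 011 → c = 0100001, weight = 2.
  m = 111 → c = 1010110, weight = 4.
Tally weights:
  weight 0: 1 codewords.
  weight 2: 2 codewords.
  weight 4: 3 codewords.
  weight 6: 2 codewords.
Minimum distance d = smallest w > 0 with A_w > 0 = 2.
Sanity: Σ A_w = 8 = 2^3 = 8 ✓.


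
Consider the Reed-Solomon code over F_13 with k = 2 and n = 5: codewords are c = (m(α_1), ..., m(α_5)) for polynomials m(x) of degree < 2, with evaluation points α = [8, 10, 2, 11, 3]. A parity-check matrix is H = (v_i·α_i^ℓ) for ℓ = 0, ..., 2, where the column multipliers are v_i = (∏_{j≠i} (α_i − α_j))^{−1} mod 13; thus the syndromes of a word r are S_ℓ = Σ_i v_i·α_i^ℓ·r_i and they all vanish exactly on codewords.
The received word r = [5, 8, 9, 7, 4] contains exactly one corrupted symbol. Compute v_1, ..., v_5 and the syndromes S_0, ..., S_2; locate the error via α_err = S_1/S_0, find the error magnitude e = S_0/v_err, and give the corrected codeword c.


S = (7, 12, 2), error at position 4, error magnitude e = 4, c = [5, 8, 9, 3, 4].

Step 1: column multipliers v_i = (∏_{j≠i}(α_i − α_j))^{−1} mod 13.
  i = 1 (α = 8): (8−10)(8−2)(8−11)(8−3) = (−2)·6·(−3)·5 = 180 ≡ 11, so v_1 = 11^{−1} = 6 (mod 13).
  i = 2 (α = 10): (10−8)(10−2)(10−11)(10−3) = 2·8·(−1)·7 = −112 ≡ 5, so v_2 = 5^{−1} = 8 (mod 13).
  i = 3 (α = 2): (2−8)(2−10)(2−11)(2−3) = (−6)·(−8)·(−9)·(−1) = 432 ≡ 3, so v_3 = 3^{−1} = 9 (mod 13).
  i = 4 (α = 11): (11−8)(11−10)(11−2)(11−3) = 3·1·9·8 = 216 ≡ 8, so v_4 = 8^{−1} = 5 (mod 13).
  i = 5 (α = 3): (3−8)(3−10)(3−2)(3−11) = (−5)·(−7)·1·(−8) = −280 ≡ 6, so v_5 = 6^{−1} = 11 (mod 13).
  v = [6, 8, 9, 5, 11].
Step 2: syndromes of r = [5, 8, 9, 7, 4] (all sums mod 13).
  S_0 = Σ v_i r_i = 6·5 + 8·8 + 9·9 + 5·7 + 11·4 = 254 ≡ 7.
  S_1 = Σ v_i α_i r_i = 6·8·5 + 8·10·8 + 9·2·9 + 5·11·7 + 11·3·4 = 1559 ≡ 12.
  α_i^2 mod 13 = [12, 9, 4, 4, 9].
  S_2 = Σ v_i α_i^2 r_i = 6·12·5 + 8·9·8 + 9·4·9 + 5·4·7 + 11·9·4 = 1796 ≡ 2.
  S = (7, 12, 2) ≠ 0, so r is not a codeword (an error is present).
Step 3: locate the error. For a single error e at position i, S_ℓ = v_i·e·α_i^ℓ, so α_err = S_1/S_0.
  S_0^{−1} = 7^{−1} = 2 (mod 13), so α_err = 12·2 = 24 ≡ 11 = α_4. Error position i = 4.
  Consistency check: S_2/S_1 = 2·12 = 24 ≡ 11 = α_err ✓ (single-error assumption holds).
Step 4: error magnitude e = S_0/v_4 = S_0·∏_{j≠4}(α_4 − α_j) = 7·8 = 56 ≡ 4 (mod 13).
Step 5: correct position 4: c_4 = r_4 − e = 7 − 4 ≡ 3 (mod 13). Hence c = [5, 8, 9, 3, 4].
  Check: interpolating c through the α_i gives m(x) = 6 + 8·x (degree < 2) with m(α_i) = c_i for every i, so c is indeed a codeword.


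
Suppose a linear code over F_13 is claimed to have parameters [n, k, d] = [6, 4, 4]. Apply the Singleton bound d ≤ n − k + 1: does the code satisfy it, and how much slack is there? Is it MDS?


Singleton RHS = n − k + 1 = 3, slack = -1, bound violated (no such code; not MDS).

Singleton bound: d ≤ n − k + 1.
Here n = 6, k = 4, so n − k + 1 = 3.
Given d = 4, check d ≤ 3: NO.
Slack = (n − k + 1) − d = -1.
The slack is negative: d = 4 exceeds n − k + 1 = 3 by 1, so the Singleton bound is violated and no linear [6, 4, 4]_13 code can exist. In particular it is not MDS (MDS requires d = n − k + 1 exactly).
Description: the claimed parameters are [6, 4, 4]_13; such a code would be impossible (violates the Singleton bound).


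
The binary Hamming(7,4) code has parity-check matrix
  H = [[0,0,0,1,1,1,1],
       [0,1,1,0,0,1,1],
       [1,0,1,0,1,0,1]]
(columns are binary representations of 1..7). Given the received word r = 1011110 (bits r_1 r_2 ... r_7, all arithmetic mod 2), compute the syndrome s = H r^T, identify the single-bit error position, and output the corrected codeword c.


s = (1, 0, 1)^T, error position = 5, corrected codeword c = 1011010

Compute s = H r^T mod 2 one row at a time:
  s_1 = 1 + 1 + 1 + 0 = 3 ≡ 1 (mod 2).
  s_2 = 0 + 1 + 1 + 0 = 2 ≡ 0 (mod 2).
  s_3 = 1 + 1 + 1 + 0 = 3 ≡ 1 (mod 2).
s = (1, 0, 1)^T — this equals column 5 of H (binary 101), so error is at position 5.
Correct: flip bit 5 of r = 1011110 to get c = 1011010.


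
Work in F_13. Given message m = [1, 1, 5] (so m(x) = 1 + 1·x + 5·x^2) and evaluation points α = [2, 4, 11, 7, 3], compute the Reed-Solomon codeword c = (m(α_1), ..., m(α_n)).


c = [10, 7, 6, 6, 10]

Message polynomial: m(x) = 1 + 1·x + 5·x^2 (mod 13).
For each evaluation point α_i, compute m(α_i) mod 13:
  α_1 = 2: Horner steps 5 → 11 → 10, so m(2) = 10.
  α_2 = 4: Horner steps 5 → 8 → 7, so m(4) = 7.
  α_3 = 11: Horner steps 5 → 4 → 6, so m(11) = 6.
  α_4 = 7: Horner steps 5 → 10 → 6, so m(7) = 6.
  α_5 = 3: Horner steps 5 → 3 → 10, so m(3) = 10.
Codeword c = [10, 7, 6, 6, 10] ∈ F_13^5.


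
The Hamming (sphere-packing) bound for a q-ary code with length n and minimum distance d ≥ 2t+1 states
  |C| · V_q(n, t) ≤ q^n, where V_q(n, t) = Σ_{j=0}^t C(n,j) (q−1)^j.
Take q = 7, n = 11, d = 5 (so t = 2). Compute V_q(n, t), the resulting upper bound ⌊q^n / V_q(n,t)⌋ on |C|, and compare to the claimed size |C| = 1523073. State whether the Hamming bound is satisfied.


V_q(n, t) = 2047, q^n = 1977326743, Hamming bound = 965963, |C| = 1523073 > bound (violated).

Step 1: Compute V_q(n, t) = Σ_{j=0}^2 C(n, j) (q−1)^j.
  j = 0: C(11,0)·(6)^0 = 1·1 = 1.
  j = 1: C(11,1)·(6)^1 = 11·6 = 66.
  j = 2: C(11,2)·(6)^2 = 55·36 = 1980.
  V_q(n, t) = 1 + 66 + 1980 = 2047.
Step 2: q^n = 7^11 = 1977326743.
Step 3: Hamming bound ⌊q^n / V_q(n,t)⌋ = ⌊1977326743/2047⌋ = 965963.
Step 4: Compare |C| = 1523073 to 965963: violated.
The claimed |C| lies above the Hamming bound, so no 7-ary code of length 11 with d ≥ 5 can have 1523073 codewords.


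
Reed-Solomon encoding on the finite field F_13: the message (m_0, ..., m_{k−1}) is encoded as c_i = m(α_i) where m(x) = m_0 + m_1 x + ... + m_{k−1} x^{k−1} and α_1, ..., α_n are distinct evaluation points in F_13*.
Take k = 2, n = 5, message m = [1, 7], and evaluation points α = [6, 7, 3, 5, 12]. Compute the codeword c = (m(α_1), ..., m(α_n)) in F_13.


c = [4, 11, 9, 10, 7]

Message polynomial: m(x) = 1 + 7·x (mod 13).
For each evaluation point α_i, compute m(α_i) mod 13:
  α_1 = 6: Horner steps 7 → 4, so m(6) = 4.
  α_2 = 7: Horner steps 7 → 11, so m(7) = 11.
  α_3 = 3: Horner steps 7 → 9, so m(3) = 9.
  α_4 = 5: Horner steps 7 → 10, so m(5) = 10.
  α_5 = 12: Horner steps 7 → 7, so m(12) = 7.
Codeword c = [4, 11, 9, 10, 7] ∈ F_13^5.


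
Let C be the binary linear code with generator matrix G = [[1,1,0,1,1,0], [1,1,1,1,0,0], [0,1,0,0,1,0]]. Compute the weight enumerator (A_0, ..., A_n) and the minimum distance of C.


Weight distribution: A_0 = 1, A_2 = 4, A_4 = 3. Minimum distance d = 2.

Enumerate all 2^3 = 8 messages m ∈ F_2^3.
For each, compute codeword c = mG in F_2^6, then tally its weight.
  m = 000 → c = 000000, weight = 0.
  m = 100 → c = 110110, weight = 4.
  m = 010 → c = 111100, weight = 4.
  m = 110 → c = 001010, weight = 2.
  m = 001 → c = 010010, weight = 2.
  m = 101 → c = 100100, weight = 2.
  m = 011 → c = 101110, weight = 4.
  m = 111 → c = 011000, weight = 2.
Tally weights:
  weight 0: 1 codewords.
  weight 2: 4 codewords.
  weight 4: 3 codewords.
Minimum distance d = smallest w > 0 with A_w > 0 = 2.
Sanity: Σ A_w = 8 = 2^3 = 8 ✓.


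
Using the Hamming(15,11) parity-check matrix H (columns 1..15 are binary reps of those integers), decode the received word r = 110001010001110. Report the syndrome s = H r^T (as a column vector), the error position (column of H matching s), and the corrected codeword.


s = (0, 0, 1, 0)^T, error position = 2, corrected codeword c = 100001010001110

Compute s = H r^T mod 2 one row at a time:
  s_1 = 1 + 0 + 0 + 0 + 1 + 1 + 1 + 0 = 4 ≡ 0 (mod 2).
  s_2 = 0 + 0 + 1 + 0 + 1 + 1 + 1 + 0 = 4 ≡ 0 (mod 2).
  s_3 = 1 + 0 + 1 + 0 + 0 + 0 + 1 + 0 = 3 ≡ 1 (mod 2).
  s_4 = 1 + 0 + 0 + 0 + 0 + 0 + 1 + 0 = 2 ≡ 0 (mod 2).
s = (0, 0, 1, 0)^T — this equals column 2 of H (binary 0010), so error is at position 2.
Correct: flip bit 2 of r = 110001010001110 to get c = 100001010001110.


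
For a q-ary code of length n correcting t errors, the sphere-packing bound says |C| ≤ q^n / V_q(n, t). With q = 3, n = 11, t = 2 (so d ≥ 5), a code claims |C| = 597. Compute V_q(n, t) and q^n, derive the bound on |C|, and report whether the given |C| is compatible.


V_q(n, t) = 243, q^n = 177147, Hamming bound = 729, |C| = 597 ≤ bound (satisfied).

Step 1: Compute V_q(n, t) = Σ_{j=0}^2 C(n, j) (q−1)^j.
  j = 0: C(11,0)·(2)^0 = 1·1 = 1.
  j = 1: C(11,1)·(2)^1 = 11·2 = 22.
  j = 2: C(11,2)·(2)^2 = 55·4 = 220.
  V_q(n, t) = 1 + 22 + 220 = 243.
Step 2: q^n = 3^11 = 177147.
Step 3: Hamming bound ⌊q^n / V_q(n,t)⌋ = ⌊177147/243⌋ = 729.
Step 4: Compare |C| = 597 to 729: satisfied.
The claimed |C| lies below the Hamming bound.


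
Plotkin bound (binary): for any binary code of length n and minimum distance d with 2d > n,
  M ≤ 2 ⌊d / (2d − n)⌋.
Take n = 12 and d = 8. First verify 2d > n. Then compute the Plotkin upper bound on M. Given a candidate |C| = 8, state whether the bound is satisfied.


Plotkin bound M ≤ 4; given |C| = 8 > bound (violated).

Check applicability: 2d = 16, n = 12.
2d − n = 4 > 0, so Plotkin applies.
Compute d/(2d−n) = 8/4 ≈ 2.0000.
⌊d/(2d−n)⌋ = 2.
Plotkin bound: M ≤ 2·2 = 4.
Given |C| = 8, check: VIOLATED.
This |C| is above the Plotkin bound, so no binary code with n = 12, d = 8 and 8 codewords exists.


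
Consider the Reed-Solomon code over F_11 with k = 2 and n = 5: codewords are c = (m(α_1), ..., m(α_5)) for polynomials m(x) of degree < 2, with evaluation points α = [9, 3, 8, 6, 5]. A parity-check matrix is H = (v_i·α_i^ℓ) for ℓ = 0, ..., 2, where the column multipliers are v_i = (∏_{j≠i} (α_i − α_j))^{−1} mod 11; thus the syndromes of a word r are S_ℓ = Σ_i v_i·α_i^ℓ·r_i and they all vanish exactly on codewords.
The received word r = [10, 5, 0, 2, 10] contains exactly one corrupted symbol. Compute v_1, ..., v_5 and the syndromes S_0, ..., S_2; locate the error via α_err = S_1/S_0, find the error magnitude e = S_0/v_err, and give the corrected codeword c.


S = (2, 10, 6), error at position 5, error magnitude e = 7, c = [10, 5, 0, 2, 3].

Step 1: column multipliers v_i = (∏_{j≠i}(α_i − α_j))^{−1} mod 11.
  i = 1 (α = 9): (9−3)(9−8)(9−6)(9−5) = 6·1·3·4 = 72 ≡ 6, so v_1 = 6^{−1} = 2 (mod 11).
  i = 2 (α = 3): (3−9)(3−8)(3−6)(3−5) = (−6)·(−5)·(−3)·(−2) = 180 ≡ 4, so v_2 = 4^{−1} = 3 (mod 11).
  i = 3 (α = 8): (8−9)(8−3)(8−6)(8−5) = (−1)·5·2·3 = −30 ≡ 3, so v_3 = 3^{−1} = 4 (mod 11).
  i = 4 (α = 6): (6−9)(6−3)(6−8)(6−5) = (−3)·3·(−2)·1 = 18 ≡ 7, so v_4 = 7^{−1} = 8 (mod 11).
  i = 5 (α = 5): (5−9)(5−3)(5−8)(5−6) = (−4)·2·(−3)·(−1) = −24 ≡ 9, so v_5 = 9^{−1} = 5 (mod 11).
  v = [2, 3, 4, 8, 5].
Step 2: syndromes of r = [10, 5, 0, 2, 10] (all sums mod 11).
  S_0 = Σ v_i r_i = 2·10 + 3·5 + 4·0 + 8·2 + 5·10 = 101 ≡ 2.
  S_1 = Σ v_i α_i r_i = 2·9·10 + 3·3·5 + 4·8·0 + 8·6·2 + 5·5·10 = 571 ≡ 10.
  α_i^2 mod 11 = [4, 9, 9, 3, 3].
  S_2 = Σ v_i α_i^2 r_i = 2·4·10 + 3·9·5 + 4·9·0 + 8·3·2 + 5·3·10 = 413 ≡ 6.
  S = (2, 10, 6) ≠ 0, so r is not a codeword (an error is present).
Step 3: locate the error. For a single error e at position i, S_ℓ = v_i·e·α_i^ℓ, so α_err = S_1/S_0.
  S_0^{−1} = 2^{−1} = 6 (mod 11), so α_err = 10·6 = 60 ≡ 5 = α_5. Error position i = 5.
  Consistency check: S_2/S_1 = 6·10 = 60 ≡ 5 = α_err ✓ (single-error assumption holds).
Step 4: error magnitude e = S_0/v_5 = S_0·∏_{j≠5}(α_5 − α_j) = 2·9 = 18 ≡ 7 (mod 11).
Step 5: correct position 5: c_5 = r_5 − e = 10 − 7 ≡ 3 (mod 11). Hence c = [10, 5, 0, 2, 3].
  Check: interpolating c through the α_i gives m(x) = 8 + 10·x (degree < 2) with m(α_i) = c_i for every i, so c is indeed a codeword.


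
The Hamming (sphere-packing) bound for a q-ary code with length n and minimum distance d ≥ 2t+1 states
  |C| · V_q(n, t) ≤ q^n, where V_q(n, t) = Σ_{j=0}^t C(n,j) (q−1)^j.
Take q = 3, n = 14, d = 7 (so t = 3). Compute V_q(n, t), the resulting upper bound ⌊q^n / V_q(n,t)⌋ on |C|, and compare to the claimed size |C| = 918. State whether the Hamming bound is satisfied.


V_q(n, t) = 3305, q^n = 4782969, Hamming bound = 1447, |C| = 918 ≤ bound (satisfied).

Step 1: Compute V_q(n, t) = Σ_{j=0}^3 C(n, j) (q−1)^j.
  j = 0: C(14,0)·(2)^0 = 1·1 = 1.
  j = 1: C(14,1)·(2)^1 = 14·2 = 28.
  j = 2: C(14,2)·(2)^2 = 91·4 = 364.
  j = 3: C(14,3)·(2)^3 = 364·8 = 2912.
  V_q(n, t) = 1 + 28 + 364 + 2912 = 3305.
Step 2: q^n = 3^14 = 4782969.
Step 3: Hamming bound ⌊q^n / V_q(n,t)⌋ = ⌊4782969/3305⌋ = 1447.
Step 4: Compare |C| = 918 to 1447: satisfied.
The claimed |C| lies below the Hamming bound.


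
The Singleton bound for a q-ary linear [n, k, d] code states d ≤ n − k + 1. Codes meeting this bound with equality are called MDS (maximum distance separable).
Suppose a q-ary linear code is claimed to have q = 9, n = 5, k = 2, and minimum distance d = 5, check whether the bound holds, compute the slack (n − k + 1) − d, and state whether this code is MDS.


Singleton RHS = n − k + 1 = 4, slack = -1, bound violated (no such code; not MDS).

Singleton bound: d ≤ n − k + 1.
Here n = 5, k = 2, so n − k + 1 = 4.
Given d = 5, check d ≤ 4: NO.
Slack = (n − k + 1) − d = -1.
The slack is negative: d = 5 exceeds n − k + 1 = 4 by 1, so the Singleton bound is violated and no linear [5, 2, 5]_9 code can exist. In particular it is not MDS (MDS requires d = n − k + 1 exactly).
Description: the claimed parameters are [5, 2, 5]_9; such a code would be impossible (violates the Singleton bound).


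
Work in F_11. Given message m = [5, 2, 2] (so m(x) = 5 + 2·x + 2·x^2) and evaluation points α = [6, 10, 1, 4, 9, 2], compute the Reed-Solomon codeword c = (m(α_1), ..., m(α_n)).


c = [1, 5, 9, 1, 9, 6]

Message polynomial: m(x) = 5 + 2·x + 2·x^2 (mod 11).
For each evaluation point α_i, compute m(α_i) mod 11:
  α_1 = 6: Horner steps 2 → 3 → 1, so m(6) = 1.
  α_2 = 10: Horner steps 2 → 0 → 5, so m(10) = 5.
  α_3 = 1: Horner steps 2 → 4 → 9, so m(1) = 9.
  α_4 = 4: Horner steps 2 → 10 → 1, so m(4) = 1.
  α_5 = 9: Horner steps 2 → 9 → 9, so m(9) = 9.
  α_6 = 2: Horner steps 2 → 6 → 6, so m(2) = 6.
Codeword c = [1, 5, 9, 1, 9, 6] ∈ F_11^6.


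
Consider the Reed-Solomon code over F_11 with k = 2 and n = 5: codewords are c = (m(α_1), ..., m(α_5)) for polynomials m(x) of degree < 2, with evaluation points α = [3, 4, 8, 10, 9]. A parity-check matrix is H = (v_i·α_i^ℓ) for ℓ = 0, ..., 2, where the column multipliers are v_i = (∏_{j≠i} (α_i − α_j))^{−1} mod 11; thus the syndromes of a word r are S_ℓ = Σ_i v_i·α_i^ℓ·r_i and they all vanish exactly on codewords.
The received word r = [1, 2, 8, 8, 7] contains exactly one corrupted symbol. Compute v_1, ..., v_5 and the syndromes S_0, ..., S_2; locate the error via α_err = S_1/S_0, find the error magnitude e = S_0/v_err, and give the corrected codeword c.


S = (5, 7, 1), error at position 3, error magnitude e = 2, c = [1, 2, 6, 8, 7].

Step 1: column multipliers v_i = (∏_{j≠i}(α_i − α_j))^{−1} mod 11.
  i = 1 (α = 3): (3−4)(3−8)(3−10)(3−9) = (−1)·(−5)·(−7)·(−6) = 210 ≡ 1, so v_1 = 1^{−1} = 1 (mod 11).
  i = 2 (α = 4): (4−3)(4−8)(4−10)(4−9) = 1·(−4)·(−6)·(−5) = −120 ≡ 1, so v_2 = 1^{−1} = 1 (mod 11).
  i = 3 (α = 8): (8−3)(8−4)(8−10)(8−9) = 5·4·(−2)·(−1) = 40 ≡ 7, so v_3 = 7^{−1} = 8 (mod 11).
  i = 4 (α = 10): (10−3)(10−4)(10−8)(10−9) = 7·6·2·1 = 84 ≡ 7, so v_4 = 7^{−1} = 8 (mod 11).
  i = 5 (α = 9): (9−3)(9−4)(9−8)(9−10) = 6·5·1·(−1) = −30 ≡ 3, so v_5 = 3^{−1} = 4 (mod 11).
  v = [1, 1, 8, 8, 4].
Step 2: syndromes of r = [1, 2, 8, 8, 7] (all sums mod 11).
  S_0 = Σ v_i r_i = 1·1 + 1·2 + 8·8 + 8·8 + 4·7 = 159 ≡ 5.
  S_1 = Σ v_i α_i r_i = 1·3·1 + 1·4·2 + 8·8·8 + 8·10·8 + 4·9·7 = 1415 ≡ 7.
  α_i^2 mod 11 = [9, 5, 9, 1, 4].
  S_2 = Σ v_i α_i^2 r_i = 1·9·1 + 1·5·2 + 8·9·8 + 8·1·8 + 4·4·7 = 771 ≡ 1.
  S = (5, 7, 1) ≠ 0, so r is not a codeword (an error is present).
Step 3: locate the error. For a single error e at position i, S_ℓ = v_i·e·α_i^ℓ, so α_err = S_1/S_0.
  S_0^{−1} = 5^{−1} = 9 (mod 11), so α_err = 7·9 = 63 ≡ 8 = α_3. Error position i = 3.
  Consistency check: S_2/S_1 = 1·8 = 8 ≡ 8 = α_err ✓ (single-error assumption holds).
Step 4: error magnitude e = S_0/v_3 = S_0·∏_{j≠3}(α_3 − α_j) = 5·7 = 35 ≡ 2 (mod 11).
Step 5: correct position 3: c_3 = r_3 − e = 8 − 2 ≡ 6 (mod 11). Hence c = [1, 2, 6, 8, 7].
  Check: interpolating c through the α_i gives m(x) = 9 + 1·x (degree < 2) with m(α_i) = c_i for every i, so c is indeed a codeword.


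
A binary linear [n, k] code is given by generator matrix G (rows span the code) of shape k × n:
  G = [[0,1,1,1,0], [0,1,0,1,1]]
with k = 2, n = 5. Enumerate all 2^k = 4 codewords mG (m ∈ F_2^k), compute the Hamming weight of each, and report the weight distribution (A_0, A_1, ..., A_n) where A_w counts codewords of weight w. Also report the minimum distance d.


Weight distribution: A_0 = 1, A_2 = 1, A_3 = 2. Minimum distance d = 2.

Enumerate all 2^2 = 4 messages m ∈ F_2^2.
For each, compute codeword c = mG in F_2^5, then tally its weight.
  m = 00 → c = 00000, weight = 0.
  m = 10 → c = 01110, weight = 3.
  m = 01 → c = 01011, weight = 3.
  m = 11 → c = 00101, weight = 2.
Tally weights:
  weight 0: 1 codewords.
  weight 2: 1 codewords.
  weight 3: 2 codewords.
Minimum distance d = smallest w > 0 with A_w > 0 = 2.
Sanity: Σ A_w = 4 = 2^2 = 4 ✓.


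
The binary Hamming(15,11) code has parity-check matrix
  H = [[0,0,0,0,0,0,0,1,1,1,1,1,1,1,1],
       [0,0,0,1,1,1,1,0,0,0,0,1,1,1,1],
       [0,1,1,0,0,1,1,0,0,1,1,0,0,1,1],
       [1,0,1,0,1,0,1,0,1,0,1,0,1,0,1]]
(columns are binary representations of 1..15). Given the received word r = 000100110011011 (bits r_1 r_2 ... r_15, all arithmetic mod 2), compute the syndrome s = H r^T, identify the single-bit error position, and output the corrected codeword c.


s = (1, 1, 0, 1)^T, error position = 13, corrected codeword c = 000100110011111

Compute s = H r^T mod 2 one row at a time:
  s_1 = 1 + 0 + 0 + 1 + 1 + 0 + 1 + 1 = 5 ≡ 1 (mod 2).
  s_2 = 1 + 0 + 0 + 1 + 1 + 0 + 1 + 1 = 5 ≡ 1 (mod 2).
  s_3 = 0 + 0 + 0 + 1 + 0 + 1 + 1 + 1 = 4 ≡ 0 (mod 2).
  s_4 = 0 + 0 + 0 + 1 + 0 + 1 + 0 + 1 = 3 ≡ 1 (mod 2).
s = (1, 1, 0, 1)^T — this equals column 13 of H (binary 1101), so error is at position 13.
Correct: flip bit 13 of r = 000100110011011 to get c = 000100110011111.


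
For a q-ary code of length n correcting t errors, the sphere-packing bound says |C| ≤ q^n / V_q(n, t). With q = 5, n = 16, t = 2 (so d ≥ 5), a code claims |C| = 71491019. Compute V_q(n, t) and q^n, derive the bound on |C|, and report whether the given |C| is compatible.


V_q(n, t) = 1985, q^n = 152587890625, Hamming bound = 76870473, |C| = 71491019 ≤ bound (satisfied).

Step 1: Compute V_q(n, t) = Σ_{j=0}^2 C(n, j) (q−1)^j.
  j = 0: C(16,0)·(4)^0 = 1·1 = 1.
  j = 1: C(16,1)·(4)^1 = 16·4 = 64.
  j = 2: C(16,2)·(4)^2 = 120·16 = 1920.
  V_q(n, t) = 1 + 64 + 1920 = 1985.
Step 2: q^n = 5^16 = 152587890625.
Step 3: Hamming bound ⌊q^n / V_q(n,t)⌋ = ⌊152587890625/1985⌋ = 76870473.
Step 4: Compare |C| = 71491019 to 76870473: satisfied.
The claimed |C| lies below the Hamming bound.


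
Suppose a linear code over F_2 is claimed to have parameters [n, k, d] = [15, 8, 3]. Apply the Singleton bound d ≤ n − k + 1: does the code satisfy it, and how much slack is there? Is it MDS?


Singleton RHS = n − k + 1 = 8, slack = 5, bound satisfied, not MDS.

Singleton bound: d ≤ n − k + 1.
Here n = 15, k = 8, so n − k + 1 = 8.
Given d = 3, check d ≤ 8: YES.
Slack = (n − k + 1) − d = 5.
The code is NOT MDS (slack = 5 > 0).
Description: the claimed parameters are [15, 8, 3]_2; such a code would be non-MDS.


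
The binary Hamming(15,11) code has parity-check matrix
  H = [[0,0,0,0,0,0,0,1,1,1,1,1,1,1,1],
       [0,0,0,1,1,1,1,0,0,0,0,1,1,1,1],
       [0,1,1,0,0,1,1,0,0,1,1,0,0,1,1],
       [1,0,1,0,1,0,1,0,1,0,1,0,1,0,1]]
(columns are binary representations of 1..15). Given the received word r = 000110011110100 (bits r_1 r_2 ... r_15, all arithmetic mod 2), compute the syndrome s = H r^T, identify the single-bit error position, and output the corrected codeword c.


s = (1, 1, 0, 0)^T, error position = 12, corrected codeword c = 000110011111100

Compute s = H r^T mod 2 one row at a time:
  s_1 = 1 + 1 + 1 + 1 + 0 + 1 + 0 + 0 = 5 ≡ 1 (mod 2).
  s_2 = 1 + 1 + 0 + 0 + 0 + 1 + 0 + 0 = 3 ≡ 1 (mod 2).
  s_3 = 0 + 0 + 0 + 0 + 1 + 1 + 0 + 0 = 2 ≡ 0 (mod 2).
  s_4 = 0 + 0 + 1 + 0 + 1 + 1 + 1 + 0 = 4 ≡ 0 (mod 2).
s = (1, 1, 0, 0)^T — this equals column 12 of H (binary 1100), so error is at position 12.
Correct: flip bit 12 of r = 000110011110100 to get c = 000110011111100.


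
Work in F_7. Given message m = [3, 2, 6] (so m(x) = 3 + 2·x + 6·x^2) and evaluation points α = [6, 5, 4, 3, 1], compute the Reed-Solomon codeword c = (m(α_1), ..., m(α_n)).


c = [0, 2, 2, 0, 4]

Message polynomial: m(x) = 3 + 2·x + 6·x^2 (mod 7).
For each evaluation point α_i, compute m(α_i) mod 7:
  α_1 = 6: Horner steps 6 → 3 → 0, so m(6) = 0.
  α_2 = 5: Horner steps 6 → 4 → 2, so m(5) = 2.
  α_3 = 4: Horner steps 6 → 5 → 2, so m(4) = 2.
  α_4 = 3: Horner steps 6 → 6 → 0, so m(3) = 0.
  α_5 = 1: Horner steps 6 → 1 → 4, so m(1) = 4.
Codeword c = [0, 2, 2, 0, 4] ∈ F_7^5.


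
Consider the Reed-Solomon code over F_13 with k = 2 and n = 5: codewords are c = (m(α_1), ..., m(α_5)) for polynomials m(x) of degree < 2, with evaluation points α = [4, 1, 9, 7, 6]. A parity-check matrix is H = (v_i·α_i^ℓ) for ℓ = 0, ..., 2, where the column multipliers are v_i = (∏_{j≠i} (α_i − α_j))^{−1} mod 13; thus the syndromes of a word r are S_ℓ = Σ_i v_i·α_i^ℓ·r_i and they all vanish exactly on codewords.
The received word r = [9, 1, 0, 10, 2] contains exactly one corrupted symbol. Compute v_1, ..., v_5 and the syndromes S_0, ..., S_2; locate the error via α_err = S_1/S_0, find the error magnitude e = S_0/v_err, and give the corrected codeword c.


S = (10, 1, 4), error at position 1, error magnitude e = 10, c = [12, 1, 0, 10, 2].

Step 1: column multipliers v_i = (∏_{j≠i}(α_i − α_j))^{−1} mod 13.
  i = 1 (α = 4): (4−1)(4−9)(4−7)(4−6) = 3·(−5)·(−3)·(−2) = −90 ≡ 1, so v_1 = 1^{−1} = 1 (mod 13).
  i = 2 (α = 1): (1−4)(1−9)(1−7)(1−6) = (−3)·(−8)·(−6)·(−5) = 720 ≡ 5, so v_2 = 5^{−1} = 8 (mod 13).
  i = 3 (α = 9): (9−4)(9−1)(9−7)(9−6) = 5·8·2·3 = 240 ≡ 6, so v_3 = 6^{−1} = 11 (mod 13).
  i = 4 (α = 7): (7−4)(7−1)(7−9)(7−6) = 3·6·(−2)·1 = −36 ≡ 3, so v_4 = 3^{−1} = 9 (mod 13).
  i = 5 (α = 6): (6−4)(6−1)(6−9)(6−7) = 2·5·(−3)·(−1) = 30 ≡ 4, so v_5 = 4^{−1} = 10 (mod 13).
  v = [1, 8, 11, 9, 10].
Step 2: syndromes of r = [9, 1, 0, 10, 2] (all sums mod 13).
  S_0 = Σ v_i r_i = 1·9 + 8·1 + 11·0 + 9·10 + 10·2 = 127 ≡ 10.
  S_1 = Σ v_i α_i r_i = 1·4·9 + 8·1·1 + 11·9·0 + 9·7·10 + 10·6·2 = 794 ≡ 1.
  α_i^2 mod 13 = [3, 1, 3, 10, 10].
  S_2 = Σ v_i α_i^2 r_i = 1·3·9 + 8·1·1 + 11·3·0 + 9·10·10 + 10·10·2 = 1135 ≡ 4.
  S = (10, 1, 4) ≠ 0, so r is not a codeword (an error is present).
Step 3: locate the error. For a single error e at position i, S_ℓ = v_i·e·α_i^ℓ, so α_err = S_1/S_0.
  S_0^{−1} = 10^{−1} = 4 (mod 13), so α_err = 1·4 = 4 ≡ 4 = α_1. Error position i = 1.
  Consistency check: S_2/S_1 = 4·1 = 4 ≡ 4 = α_err ✓ (single-error assumption holds).
Step 4: error magnitude e = S_0/v_1 = S_0·∏_{j≠1}(α_1 − α_j) = 10·1 = 10 ≡ 10 (mod 13).
Step 5: correct position 1: c_1 = r_1 − e = 9 − 10 ≡ 12 (mod 13). Hence c = [12, 1, 0, 10, 2].
  Check: interpolating c through the α_i gives m(x) = 6 + 8·x (degree < 2) with m(α_i) = c_i for every i, so c is indeed a codeword.


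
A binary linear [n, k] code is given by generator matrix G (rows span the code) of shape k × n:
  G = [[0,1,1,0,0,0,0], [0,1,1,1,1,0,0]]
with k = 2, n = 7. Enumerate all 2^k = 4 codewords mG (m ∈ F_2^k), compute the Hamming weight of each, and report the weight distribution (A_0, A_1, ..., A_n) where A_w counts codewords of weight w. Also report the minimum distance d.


Weight distribution: A_0 = 1, A_2 = 2, A_4 = 1. Minimum distance d = 2.

Enumerate all 2^2 = 4 messages m ∈ F_2^2.
For each, compute codeword c = mG in F_2^7, then tally its weight.
  m = 00 → c = 0000000, weight = 0.
  m = 10 → c = 0110000, weight = 2.
  m = 01 → c = 0111100, weight = 4.
  m = 11 → c = 0001100, weight = 2.
Tally weights:
  weight 0: 1 codewords.
  weight 2: 2 codewords.
  weight 4: 1 codewords.
Minimum distance d = smallest w > 0 with A_w > 0 = 2.
Sanity: Σ A_w = 4 = 2^2 = 4 ✓.


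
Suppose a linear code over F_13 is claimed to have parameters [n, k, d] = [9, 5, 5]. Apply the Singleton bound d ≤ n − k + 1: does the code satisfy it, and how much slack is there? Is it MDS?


Singleton RHS = n − k + 1 = 5, slack = 0, bound satisfied, MDS.

Singleton bound: d ≤ n − k + 1.
Here n = 9, k = 5, so n − k + 1 = 5.
Given d = 5, check d ≤ 5: YES.
Slack = (n − k + 1) − d = 0.
The code is MDS (slack = 0).
Description: the claimed parameters are [9, 5, 5]_13; such a code would be MDS (meets Singleton bound).


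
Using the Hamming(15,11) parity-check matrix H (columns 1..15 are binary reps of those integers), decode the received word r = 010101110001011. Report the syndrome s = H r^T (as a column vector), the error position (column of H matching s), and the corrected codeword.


s = (0, 0, 1, 0)^T, error position = 2, corrected codeword c = 000101110001011

Compute s = H r^T mod 2 one row at a time:
  s_1 = 1 + 0 + 0 + 0 + 1 + 0 + 1 + 1 = 4 ≡ 0 (mod 2).
  s_2 = 1 + 0 + 1 + 1 + 1 + 0 + 1 + 1 = 6 ≡ 0 (mod 2).
  s_3 = 1 + 0 + 1 + 1 + 0 + 0 + 1 + 1 = 5 ≡ 1 (mod 2).
  s_4 = 0 + 0 + 0 + 1 + 0 + 0 + 0 + 1 = 2 ≡ 0 (mod 2).
s = (0, 0, 1, 0)^T — this equals column 2 of H (binary 0010), so error is at position 2.
Correct: flip bit 2 of r = 010101110001011 to get c = 000101110001011.


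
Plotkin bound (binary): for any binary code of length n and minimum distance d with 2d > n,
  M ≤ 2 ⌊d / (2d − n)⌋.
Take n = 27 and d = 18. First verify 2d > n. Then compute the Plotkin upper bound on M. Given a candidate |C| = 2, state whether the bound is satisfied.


Plotkin bound M ≤ 4; given |C| = 2 ≤ bound (satisfied).

Check applicability: 2d = 36, n = 27.
2d − n = 9 > 0, so Plotkin applies.
Compute d/(2d−n) = 18/9 ≈ 2.0000.
⌊d/(2d−n)⌋ = 2.
Plotkin bound: M ≤ 2·2 = 4.
Given |C| = 2, check: satisfied.
This |C| is below the Plotkin bound.
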